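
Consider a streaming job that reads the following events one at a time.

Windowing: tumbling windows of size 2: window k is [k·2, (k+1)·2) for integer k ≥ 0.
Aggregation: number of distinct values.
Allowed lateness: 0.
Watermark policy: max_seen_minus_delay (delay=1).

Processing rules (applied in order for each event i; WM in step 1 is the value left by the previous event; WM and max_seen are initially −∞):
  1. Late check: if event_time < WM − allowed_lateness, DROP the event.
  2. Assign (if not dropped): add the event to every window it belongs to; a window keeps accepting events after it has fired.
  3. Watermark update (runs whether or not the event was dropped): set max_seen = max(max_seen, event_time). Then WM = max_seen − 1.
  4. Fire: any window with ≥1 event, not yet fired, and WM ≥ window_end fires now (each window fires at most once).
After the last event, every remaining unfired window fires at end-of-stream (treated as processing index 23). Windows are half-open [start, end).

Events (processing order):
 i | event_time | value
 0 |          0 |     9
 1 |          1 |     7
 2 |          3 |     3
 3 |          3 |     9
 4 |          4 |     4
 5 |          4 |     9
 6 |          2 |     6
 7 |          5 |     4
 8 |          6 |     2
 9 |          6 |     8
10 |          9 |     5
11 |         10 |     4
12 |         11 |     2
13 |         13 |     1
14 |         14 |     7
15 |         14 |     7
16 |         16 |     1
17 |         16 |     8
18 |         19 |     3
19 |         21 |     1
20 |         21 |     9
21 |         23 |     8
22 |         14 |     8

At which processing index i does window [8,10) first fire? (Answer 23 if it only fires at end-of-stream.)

i=0 t=0 v=9: → [0,2); WM=-1
i=1 t=1 v=7: → [0,2); WM=0
i=2 t=3 v=3: → [2,4); WM=2; [0,2) fires=2
i=3 t=3 v=9: → [2,4); WM=2
i=4 t=4 v=4: → [4,6); WM=3
i=5 t=4 v=9: → [4,6); WM=3
i=6 t=2 v=6: DROP (t<3-0); WM=3
i=7 t=5 v=4: → [4,6); WM=4; [2,4) fires=2
i=8 t=6 v=2: → [6,8); WM=5
i=9 t=6 v=8: → [6,8); WM=5
i=10 t=9 v=5: → [8,10); WM=8; [4,6) fires=2 [6,8) fires=2
i=11 t=10 v=4: → [10,12); WM=9
i=12 t=11 v=2: → [10,12); WM=10; [8,10) fires=1
i=13 t=13 v=1: → [12,14); WM=12; [10,12) fires=2
i=14 t=14 v=7: → [14,16); WM=13
i=15 t=14 v=7: → [14,16); WM=13
i=16 t=16 v=1: → [16,18); WM=15; [12,14) fires=1
i=17 t=16 v=8: → [16,18); WM=15
i=18 t=19 v=3: → [18,20); WM=18; [14,16) fires=1 [16,18) fires=2
i=19 t=21 v=1: → [20,22); WM=20; [18,20) fires=1
i=20 t=21 v=9: → [20,22); WM=20
i=21 t=23 v=8: → [22,24); WM=22; [20,22) fires=2
i=22 t=14 v=8: DROP (t<22-0); WM=22

12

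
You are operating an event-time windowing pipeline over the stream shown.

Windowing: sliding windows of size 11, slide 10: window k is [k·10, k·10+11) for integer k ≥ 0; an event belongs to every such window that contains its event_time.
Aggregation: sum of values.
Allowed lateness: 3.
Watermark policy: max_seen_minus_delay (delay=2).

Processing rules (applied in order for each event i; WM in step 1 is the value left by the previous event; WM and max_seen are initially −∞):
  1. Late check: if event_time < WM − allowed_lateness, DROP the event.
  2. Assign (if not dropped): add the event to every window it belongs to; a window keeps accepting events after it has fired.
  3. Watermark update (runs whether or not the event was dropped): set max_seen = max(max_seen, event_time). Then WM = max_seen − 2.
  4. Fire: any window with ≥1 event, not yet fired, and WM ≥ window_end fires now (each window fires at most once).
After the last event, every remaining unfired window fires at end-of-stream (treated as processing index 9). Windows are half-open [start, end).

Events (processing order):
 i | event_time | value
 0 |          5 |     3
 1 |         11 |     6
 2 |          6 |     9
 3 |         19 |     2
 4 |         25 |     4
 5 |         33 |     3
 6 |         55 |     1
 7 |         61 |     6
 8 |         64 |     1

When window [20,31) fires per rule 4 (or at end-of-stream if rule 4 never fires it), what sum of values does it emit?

4

i=0 t=5 v=3: → [0,11); WM=3
i=1 t=11 v=6: → [10,21); WM=9
i=2 t=6 v=9: → [0,11); WM=9
i=3 t=19 v=2: → [10,21); WM=17; [0,11) fires=12
i=4 t=25 v=4: → [20,31); WM=23; [10,21) fires=8
i=5 t=33 v=3: → [30,41); WM=31; [20,31) fires=4
i=6 t=55 v=1: → [50,61); WM=53; [30,41) fires=3
i=7 t=61 v=6: → [60,71); WM=59
i=8 t=64 v=1: → [60,71); WM=62; [50,61) fires=1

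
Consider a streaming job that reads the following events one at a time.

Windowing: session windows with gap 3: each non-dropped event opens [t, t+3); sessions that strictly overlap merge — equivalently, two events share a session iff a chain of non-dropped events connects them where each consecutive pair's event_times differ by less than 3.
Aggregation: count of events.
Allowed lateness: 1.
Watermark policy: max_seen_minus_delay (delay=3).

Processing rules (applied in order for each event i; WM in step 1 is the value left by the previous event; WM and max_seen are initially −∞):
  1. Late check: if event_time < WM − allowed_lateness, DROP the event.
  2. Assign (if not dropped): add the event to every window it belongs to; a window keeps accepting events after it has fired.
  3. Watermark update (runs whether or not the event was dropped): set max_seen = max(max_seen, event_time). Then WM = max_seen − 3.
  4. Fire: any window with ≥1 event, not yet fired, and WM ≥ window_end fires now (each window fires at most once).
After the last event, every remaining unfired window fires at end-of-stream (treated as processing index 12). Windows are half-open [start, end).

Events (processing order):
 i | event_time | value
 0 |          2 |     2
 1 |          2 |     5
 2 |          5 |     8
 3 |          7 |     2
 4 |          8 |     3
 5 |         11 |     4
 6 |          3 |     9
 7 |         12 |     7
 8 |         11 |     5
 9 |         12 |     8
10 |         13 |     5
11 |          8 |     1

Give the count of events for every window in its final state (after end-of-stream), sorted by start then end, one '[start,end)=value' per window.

i=0 t=2 v=2: → [2,5); WM=-1
i=1 t=2 v=5: → [2,5); WM=-1
i=2 t=5 v=8: → [5,8); WM=2
i=3 t=7 v=2: → [5,10); WM=4
i=4 t=8 v=3: → [5,11); WM=5
i=5 t=11 v=4: → [11,14); WM=8
i=6 t=3 v=9: DROP (t<8-1); WM=8
i=7 t=12 v=7: → [11,15); WM=9
i=8 t=11 v=5: → [11,15); WM=9
i=9 t=12 v=8: → [11,15); WM=9
i=10 t=13 v=5: → [11,16); WM=10
i=11 t=8 v=1: DROP (t<10-1); WM=10

[2,5)=2 [5,11)=3 [11,16)=5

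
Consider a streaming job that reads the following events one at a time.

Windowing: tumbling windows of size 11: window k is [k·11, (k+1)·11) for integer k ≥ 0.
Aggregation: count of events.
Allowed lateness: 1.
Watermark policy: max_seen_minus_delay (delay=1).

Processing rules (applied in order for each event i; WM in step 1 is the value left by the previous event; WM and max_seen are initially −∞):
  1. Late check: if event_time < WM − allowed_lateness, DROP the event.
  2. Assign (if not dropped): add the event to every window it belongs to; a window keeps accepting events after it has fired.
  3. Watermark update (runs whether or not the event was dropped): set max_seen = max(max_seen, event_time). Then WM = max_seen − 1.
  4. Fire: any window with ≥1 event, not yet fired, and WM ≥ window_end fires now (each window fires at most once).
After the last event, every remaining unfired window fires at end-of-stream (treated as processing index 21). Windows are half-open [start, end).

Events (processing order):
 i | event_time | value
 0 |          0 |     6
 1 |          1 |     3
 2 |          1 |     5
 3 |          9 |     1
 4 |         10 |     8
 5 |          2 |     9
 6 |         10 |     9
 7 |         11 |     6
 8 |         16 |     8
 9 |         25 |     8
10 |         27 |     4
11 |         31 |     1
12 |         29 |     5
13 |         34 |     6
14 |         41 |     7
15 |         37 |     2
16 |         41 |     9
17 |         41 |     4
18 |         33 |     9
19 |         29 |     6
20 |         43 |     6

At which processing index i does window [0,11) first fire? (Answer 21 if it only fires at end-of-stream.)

i=0 t=0 v=6: → [0,11); WM=-1
i=1 t=1 v=3: → [0,11); WM=0
i=2 t=1 v=5: → [0,11); WM=0
i=3 t=9 v=1: → [0,11); WM=8
i=4 t=10 v=8: → [0,11); WM=9
i=5 t=2 v=9: DROP (t<9-1); WM=9
i=6 t=10 v=9: → [0,11); WM=9
i=7 t=11 v=6: → [11,22); WM=10
i=8 t=16 v=8: → [11,22); WM=15; [0,11) fires=6
i=9 t=25 v=8: → [22,33); WM=24; [11,22) fires=2
i=10 t=27 v=4: → [22,33); WM=26
i=11 t=31 v=1: → [22,33); WM=30
i=12 t=29 v=5: → [22,33); WM=30
i=13 t=34 v=6: → [33,44); WM=33; [22,33) fires=4
i=14 t=41 v=7: → [33,44); WM=40
i=15 t=37 v=2: DROP (t<40-1); WM=40
i=16 t=41 v=9: → [33,44); WM=40
i=17 t=41 v=4: → [33,44); WM=40
i=18 t=33 v=9: DROP (t<40-1); WM=40
i=19 t=29 v=6: DROP (t<40-1); WM=40
i=20 t=43 v=6: → [33,44); WM=42

8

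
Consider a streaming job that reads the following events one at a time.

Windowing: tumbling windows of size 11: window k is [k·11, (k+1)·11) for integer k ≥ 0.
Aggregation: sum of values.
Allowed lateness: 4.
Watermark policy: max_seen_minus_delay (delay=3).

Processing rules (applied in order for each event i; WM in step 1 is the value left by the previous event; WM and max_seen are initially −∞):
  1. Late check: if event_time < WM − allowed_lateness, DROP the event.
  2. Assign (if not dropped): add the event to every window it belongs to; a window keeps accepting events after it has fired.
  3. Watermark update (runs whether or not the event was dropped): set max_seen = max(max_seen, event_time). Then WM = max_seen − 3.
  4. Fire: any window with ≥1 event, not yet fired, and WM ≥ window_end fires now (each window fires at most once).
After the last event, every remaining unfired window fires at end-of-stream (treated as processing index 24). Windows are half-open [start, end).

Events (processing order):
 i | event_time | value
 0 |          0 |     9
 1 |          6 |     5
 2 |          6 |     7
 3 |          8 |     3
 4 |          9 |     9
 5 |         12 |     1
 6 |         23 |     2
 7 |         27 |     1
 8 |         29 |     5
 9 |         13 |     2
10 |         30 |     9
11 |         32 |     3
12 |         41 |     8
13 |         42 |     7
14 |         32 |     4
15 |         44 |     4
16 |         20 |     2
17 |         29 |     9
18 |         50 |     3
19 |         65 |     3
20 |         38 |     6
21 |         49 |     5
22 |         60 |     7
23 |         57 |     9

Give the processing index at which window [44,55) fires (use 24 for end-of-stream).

19

i=0 t=0 v=9: → [0,11); WM=-3
i=1 t=6 v=5: → [0,11); WM=3
i=2 t=6 v=7: → [0,11); WM=3
i=3 t=8 v=3: → [0,11); WM=5
i=4 t=9 v=9: → [0,11); WM=6
i=5 t=12 v=1: → [11,22); WM=9
i=6 t=23 v=2: → [22,33); WM=20; [0,11) fires=33
i=7 t=27 v=1: → [22,33); WM=24; [11,22) fires=1
i=8 t=29 v=5: → [22,33); WM=26
i=9 t=13 v=2: DROP (t<26-4); WM=26
i=10 t=30 v=9: → [22,33); WM=27
i=11 t=32 v=3: → [22,33); WM=29
i=12 t=41 v=8: → [33,44); WM=38; [22,33) fires=20
i=13 t=42 v=7: → [33,44); WM=39
i=14 t=32 v=4: DROP (t<39-4); WM=39
i=15 t=44 v=4: → [44,55); WM=41
i=16 t=20 v=2: DROP (t<41-4); WM=41
i=17 t=29 v=9: DROP (t<41-4); WM=41
i=18 t=50 v=3: → [44,55); WM=47; [33,44) fires=15
i=19 t=65 v=3: → [55,66); WM=62; [44,55) fires=7
i=20 t=38 v=6: DROP (t<62-4); WM=62
i=21 t=49 v=5: DROP (t<62-4); WM=62
i=22 t=60 v=7: → [55,66); WM=62
i=23 t=57 v=9: DROP (t<62-4); WM=62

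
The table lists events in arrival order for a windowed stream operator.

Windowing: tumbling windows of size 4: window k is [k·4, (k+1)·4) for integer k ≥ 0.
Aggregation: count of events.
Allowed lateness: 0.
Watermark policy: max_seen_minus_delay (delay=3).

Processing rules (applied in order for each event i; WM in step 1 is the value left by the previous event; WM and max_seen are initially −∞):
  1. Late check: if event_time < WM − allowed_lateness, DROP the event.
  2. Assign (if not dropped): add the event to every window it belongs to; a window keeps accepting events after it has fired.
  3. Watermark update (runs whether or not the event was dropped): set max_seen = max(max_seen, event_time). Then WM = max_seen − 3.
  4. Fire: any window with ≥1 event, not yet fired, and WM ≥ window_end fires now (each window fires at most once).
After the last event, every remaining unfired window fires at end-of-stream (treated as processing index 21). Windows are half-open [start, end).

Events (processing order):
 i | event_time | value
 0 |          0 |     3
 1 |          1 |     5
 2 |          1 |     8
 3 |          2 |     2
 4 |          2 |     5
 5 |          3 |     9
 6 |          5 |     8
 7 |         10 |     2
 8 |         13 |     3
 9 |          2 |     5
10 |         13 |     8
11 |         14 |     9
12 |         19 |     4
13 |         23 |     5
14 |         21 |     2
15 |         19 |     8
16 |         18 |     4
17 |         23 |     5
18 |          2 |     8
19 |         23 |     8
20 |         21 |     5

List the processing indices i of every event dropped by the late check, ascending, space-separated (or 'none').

9 15 16 18

i=0 t=0 v=3: → [0,4); WM=-3
i=1 t=1 v=5: → [0,4); WM=-2
i=2 t=1 v=8: → [0,4); WM=-2
i=3 t=2 v=2: → [0,4); WM=-1
i=4 t=2 v=5: → [0,4); WM=-1
i=5 t=3 v=9: → [0,4); WM=0
i=6 t=5 v=8: → [4,8); WM=2
i=7 t=10 v=2: → [8,12); WM=7; [0,4) fires=6
i=8 t=13 v=3: → [12,16); WM=10; [4,8) fires=1
i=9 t=2 v=5: DROP (t<10-0); WM=10
i=10 t=13 v=8: → [12,16); WM=10
i=11 t=14 v=9: → [12,16); WM=11
i=12 t=19 v=4: → [16,20); WM=16; [8,12) fires=1 [12,16) fires=3
i=13 t=23 v=5: → [20,24); WM=20; [16,20) fires=1
i=14 t=21 v=2: → [20,24); WM=20
i=15 t=19 v=8: DROP (t<20-0); WM=20
i=16 t=18 v=4: DROP (t<20-0); WM=20
i=17 t=23 v=5: → [20,24); WM=20
i=18 t=2 v=8: DROP (t<20-0); WM=20
i=19 t=23 v=8: → [20,24); WM=20
i=20 t=21 v=5: → [20,24); WM=20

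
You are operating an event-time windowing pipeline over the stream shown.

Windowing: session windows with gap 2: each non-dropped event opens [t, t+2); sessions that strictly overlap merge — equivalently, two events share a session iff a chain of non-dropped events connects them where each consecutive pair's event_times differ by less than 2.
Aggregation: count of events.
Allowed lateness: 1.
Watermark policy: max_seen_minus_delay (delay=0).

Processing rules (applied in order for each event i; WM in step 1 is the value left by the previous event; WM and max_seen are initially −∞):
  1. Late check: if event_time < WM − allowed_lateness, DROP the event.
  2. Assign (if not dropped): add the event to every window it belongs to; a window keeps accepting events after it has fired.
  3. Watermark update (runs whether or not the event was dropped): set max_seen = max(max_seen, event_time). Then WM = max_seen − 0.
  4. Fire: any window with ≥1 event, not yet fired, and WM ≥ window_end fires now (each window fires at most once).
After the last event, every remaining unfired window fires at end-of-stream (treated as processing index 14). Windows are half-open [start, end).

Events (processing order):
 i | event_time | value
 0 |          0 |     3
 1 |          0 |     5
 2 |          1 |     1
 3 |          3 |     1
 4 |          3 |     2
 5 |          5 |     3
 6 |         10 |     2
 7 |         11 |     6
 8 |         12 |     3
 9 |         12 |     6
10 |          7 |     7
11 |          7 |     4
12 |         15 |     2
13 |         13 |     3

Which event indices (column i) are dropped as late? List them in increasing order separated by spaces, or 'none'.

10 11 13

i=0 t=0 v=3: → [0,2); WM=0
i=1 t=0 v=5: → [0,2); WM=0
i=2 t=1 v=1: → [0,3); WM=1
i=3 t=3 v=1: → [3,5); WM=3
i=4 t=3 v=2: → [3,5); WM=3
i=5 t=5 v=3: → [5,7); WM=5
i=6 t=10 v=2: → [10,12); WM=10
i=7 t=11 v=6: → [10,13); WM=11
i=8 t=12 v=3: → [10,14); WM=12
i=9 t=12 v=6: → [10,14); WM=12
i=10 t=7 v=7: DROP (t<12-1); WM=12
i=11 t=7 v=4: DROP (t<12-1); WM=12
i=12 t=15 v=2: → [15,17); WM=15
i=13 t=13 v=3: DROP (t<15-1); WM=15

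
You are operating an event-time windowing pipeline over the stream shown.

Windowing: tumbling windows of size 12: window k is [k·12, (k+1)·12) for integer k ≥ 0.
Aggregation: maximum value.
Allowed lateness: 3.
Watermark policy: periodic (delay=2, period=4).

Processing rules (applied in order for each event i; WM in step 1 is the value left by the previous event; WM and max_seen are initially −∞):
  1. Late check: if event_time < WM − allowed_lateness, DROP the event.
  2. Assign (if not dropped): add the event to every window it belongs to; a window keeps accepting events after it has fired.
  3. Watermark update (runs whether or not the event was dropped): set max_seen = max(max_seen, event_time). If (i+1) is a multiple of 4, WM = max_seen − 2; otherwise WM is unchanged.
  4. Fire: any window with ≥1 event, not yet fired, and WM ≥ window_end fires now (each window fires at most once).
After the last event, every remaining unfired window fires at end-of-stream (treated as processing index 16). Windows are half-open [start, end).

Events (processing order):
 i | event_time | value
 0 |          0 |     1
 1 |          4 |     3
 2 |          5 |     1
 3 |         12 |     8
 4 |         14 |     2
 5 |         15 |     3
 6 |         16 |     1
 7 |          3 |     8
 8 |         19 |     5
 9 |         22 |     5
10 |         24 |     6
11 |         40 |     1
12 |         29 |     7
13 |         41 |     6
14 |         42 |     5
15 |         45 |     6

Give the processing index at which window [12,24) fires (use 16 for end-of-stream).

11

i=0 t=0 v=1: → [0,12); WM=−∞
i=1 t=4 v=3: → [0,12); WM=−∞
i=2 t=5 v=1: → [0,12); WM=−∞
i=3 t=12 v=8: → [12,24); WM=10
i=4 t=14 v=2: → [12,24); WM=10
i=5 t=15 v=3: → [12,24); WM=10
i=6 t=16 v=1: → [12,24); WM=10
i=7 t=3 v=8: DROP (t<10-3); WM=14; [0,12) fires=3
i=8 t=19 v=5: → [12,24); WM=14
i=9 t=22 v=5: → [12,24); WM=14
i=10 t=24 v=6: → [24,36); WM=14
i=11 t=40 v=1: → [36,48); WM=38; [12,24) fires=8 [24,36) fires=6
i=12 t=29 v=7: DROP (t<38-3); WM=38
i=13 t=41 v=6: → [36,48); WM=38
i=14 t=42 v=5: → [36,48); WM=38
i=15 t=45 v=6: → [36,48); WM=43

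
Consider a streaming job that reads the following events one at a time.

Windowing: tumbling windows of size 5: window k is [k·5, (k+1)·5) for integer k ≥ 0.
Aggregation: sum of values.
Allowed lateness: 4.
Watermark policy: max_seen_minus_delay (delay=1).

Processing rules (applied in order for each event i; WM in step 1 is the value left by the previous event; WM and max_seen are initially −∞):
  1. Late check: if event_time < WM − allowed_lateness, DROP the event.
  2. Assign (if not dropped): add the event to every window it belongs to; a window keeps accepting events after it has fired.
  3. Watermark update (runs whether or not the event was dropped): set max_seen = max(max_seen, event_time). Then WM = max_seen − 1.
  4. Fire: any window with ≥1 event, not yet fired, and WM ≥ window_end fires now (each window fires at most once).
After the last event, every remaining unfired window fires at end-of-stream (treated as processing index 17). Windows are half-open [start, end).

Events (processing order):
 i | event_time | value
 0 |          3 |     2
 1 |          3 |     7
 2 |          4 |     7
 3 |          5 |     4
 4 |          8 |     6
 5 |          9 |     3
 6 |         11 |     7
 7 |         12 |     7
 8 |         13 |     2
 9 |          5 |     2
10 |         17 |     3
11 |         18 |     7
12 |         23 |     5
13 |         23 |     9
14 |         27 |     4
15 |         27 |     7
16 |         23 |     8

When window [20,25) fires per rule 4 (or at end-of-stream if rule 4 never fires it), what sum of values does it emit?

i=0 t=3 v=2: → [0,5); WM=2
i=1 t=3 v=7: → [0,5); WM=2
i=2 t=4 v=7: → [0,5); WM=3
i=3 t=5 v=4: → [5,10); WM=4
i=4 t=8 v=6: → [5,10); WM=7; [0,5) fires=16
i=5 t=9 v=3: → [5,10); WM=8
i=6 t=11 v=7: → [10,15); WM=10; [5,10) fires=13
i=7 t=12 v=7: → [10,15); WM=11
i=8 t=13 v=2: → [10,15); WM=12
i=9 t=5 v=2: DROP (t<12-4); WM=12
i=10 t=17 v=3: → [15,20); WM=16; [10,15) fires=16
i=11 t=18 v=7: → [15,20); WM=17
i=12 t=23 v=5: → [20,25); WM=22; [15,20) fires=10
i=13 t=23 v=9: → [20,25); WM=22
i=14 t=27 v=4: → [25,30); WM=26; [20,25) fires=14
i=15 t=27 v=7: → [25,30); WM=26
i=16 t=23 v=8: → [20,25); WM=26

14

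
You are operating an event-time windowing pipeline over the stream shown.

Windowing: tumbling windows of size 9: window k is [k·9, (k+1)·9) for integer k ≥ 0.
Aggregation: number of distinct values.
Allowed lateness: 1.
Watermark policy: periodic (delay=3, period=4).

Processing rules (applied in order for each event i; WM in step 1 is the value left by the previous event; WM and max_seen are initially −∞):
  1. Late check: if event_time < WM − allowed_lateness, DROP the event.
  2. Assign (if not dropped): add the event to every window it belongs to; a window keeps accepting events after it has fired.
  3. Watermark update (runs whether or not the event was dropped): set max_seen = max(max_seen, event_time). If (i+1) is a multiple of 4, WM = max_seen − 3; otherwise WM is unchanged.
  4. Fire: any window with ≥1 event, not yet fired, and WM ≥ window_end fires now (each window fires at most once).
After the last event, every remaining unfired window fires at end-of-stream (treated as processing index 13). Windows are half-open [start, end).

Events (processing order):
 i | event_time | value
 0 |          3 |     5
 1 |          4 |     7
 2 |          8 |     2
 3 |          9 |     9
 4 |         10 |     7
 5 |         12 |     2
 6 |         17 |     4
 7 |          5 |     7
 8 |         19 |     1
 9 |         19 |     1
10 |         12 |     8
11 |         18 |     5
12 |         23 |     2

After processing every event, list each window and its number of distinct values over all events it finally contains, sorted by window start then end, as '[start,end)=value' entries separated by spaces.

i=0 t=3 v=5: → [0,9); WM=−∞
i=1 t=4 v=7: → [0,9); WM=−∞
i=2 t=8 v=2: → [0,9); WM=−∞
i=3 t=9 v=9: → [9,18); WM=6
i=4 t=10 v=7: → [9,18); WM=6
i=5 t=12 v=2: → [9,18); WM=6
i=6 t=17 v=4: → [9,18); WM=6
i=7 t=5 v=7: → [0,9); WM=14; [0,9) fires=3
i=8 t=19 v=1: → [18,27); WM=14
i=9 t=19 v=1: → [18,27); WM=14
i=10 t=12 v=8: DROP (t<14-1); WM=14
i=11 t=18 v=5: → [18,27); WM=16
i=12 t=23 v=2: → [18,27); WM=16

[0,9)=3 [9,18)=4 [18,27)=3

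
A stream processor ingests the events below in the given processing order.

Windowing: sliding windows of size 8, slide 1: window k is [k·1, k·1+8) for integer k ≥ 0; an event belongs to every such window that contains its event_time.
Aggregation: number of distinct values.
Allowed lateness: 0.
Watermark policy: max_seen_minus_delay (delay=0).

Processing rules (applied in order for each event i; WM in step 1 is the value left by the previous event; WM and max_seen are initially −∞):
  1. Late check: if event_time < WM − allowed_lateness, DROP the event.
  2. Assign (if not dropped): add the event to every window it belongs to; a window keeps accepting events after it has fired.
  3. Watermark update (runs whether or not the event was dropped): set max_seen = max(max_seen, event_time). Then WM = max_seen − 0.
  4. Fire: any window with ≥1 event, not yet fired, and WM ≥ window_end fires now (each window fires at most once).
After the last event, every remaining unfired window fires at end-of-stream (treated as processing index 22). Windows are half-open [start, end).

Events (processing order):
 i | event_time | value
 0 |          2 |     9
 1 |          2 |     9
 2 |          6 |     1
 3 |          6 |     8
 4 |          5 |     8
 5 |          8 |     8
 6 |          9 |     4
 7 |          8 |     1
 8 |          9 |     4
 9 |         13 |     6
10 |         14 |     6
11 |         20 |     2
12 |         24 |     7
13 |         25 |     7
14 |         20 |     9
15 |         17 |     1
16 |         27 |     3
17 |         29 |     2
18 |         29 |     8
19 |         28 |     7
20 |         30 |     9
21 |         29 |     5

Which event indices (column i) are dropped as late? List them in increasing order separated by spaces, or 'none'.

i=0 t=2 v=9: → [2,10),[1,9),[0,8); WM=2
i=1 t=2 v=9: → [2,10),[1,9),[0,8); WM=2
i=2 t=6 v=1: → [6,14),[5,13),[4,12),[3,11),[2,10),[1,9),[0,8); WM=6
i=3 t=6 v=8: → [6,14),[5,13),[4,12),[3,11),[2,10),[1,9),[0,8); WM=6
i=4 t=5 v=8: DROP (t<6-0); WM=6
i=5 t=8 v=8: → [8,16),[7,15),[6,14),[5,13),[4,12),[3,11),[2,10),[1,9); WM=8; [0,8) fires=3
i=6 t=9 v=4: → [9,17),[8,16),[7,15),[6,14),[5,13),[4,12),[3,11),[2,10); WM=9; [1,9) fires=3
i=7 t=8 v=1: DROP (t<9-0); WM=9
i=8 t=9 v=4: → [9,17),[8,16),[7,15),[6,14),[5,13),[4,12),[3,11),[2,10); WM=9
i=9 t=13 v=6: → [13,21),[12,20),[11,19),[10,18),[9,17),[8,16),[7,15),[6,14); WM=13; [2,10) fires=4 [3,11) fires=3 [4,12) fires=3 [5,13) fires=3
i=10 t=14 v=6: → [14,22),[13,21),[12,20),[11,19),[10,18),[9,17),[8,16),[7,15); WM=14; [6,14) fires=4
i=11 t=20 v=2: → [20,28),[19,27),[18,26),[17,25),[16,24),[15,23),[14,22),[13,21); WM=20; [7,15) fires=3 [8,16) fires=3 [9,17) fires=2 [10,18) fires=1 [11,19) fires=1 [12,20) fires=1
i=12 t=24 v=7: → [24,32),[23,31),[22,30),[21,29),[20,28),[19,27),[18,26),[17,25); WM=24; [13,21) fires=2 [14,22) fires=2 [15,23) fires=1 [16,24) fires=1
i=13 t=25 v=7: → [25,33),[24,32),[23,31),[22,30),[21,29),[20,28),[19,27),[18,26); WM=25; [17,25) fires=2
i=14 t=20 v=9: DROP (t<25-0); WM=25
i=15 t=17 v=1: DROP (t<25-0); WM=25
i=16 t=27 v=3: → [27,35),[26,34),[25,33),[24,32),[23,31),[22,30),[21,29),[20,28); WM=27; [18,26) fires=2 [19,27) fires=2
i=17 t=29 v=2: → [29,37),[28,36),[27,35),[26,34),[25,33),[24,32),[23,31),[22,30); WM=29; [20,28) fires=3 [21,29) fires=2
i=18 t=29 v=8: → [29,37),[28,36),[27,35),[26,34),[25,33),[24,32),[23,31),[22,30); WM=29
i=19 t=28 v=7: DROP (t<29-0); WM=29
i=20 t=30 v=9: → [30,38),[29,37),[28,36),[27,35),[26,34),[25,33),[24,32),[23,31); WM=30; [22,30) fires=4
i=21 t=29 v=5: DROP (t<30-0); WM=30

4 7 14 15 19 21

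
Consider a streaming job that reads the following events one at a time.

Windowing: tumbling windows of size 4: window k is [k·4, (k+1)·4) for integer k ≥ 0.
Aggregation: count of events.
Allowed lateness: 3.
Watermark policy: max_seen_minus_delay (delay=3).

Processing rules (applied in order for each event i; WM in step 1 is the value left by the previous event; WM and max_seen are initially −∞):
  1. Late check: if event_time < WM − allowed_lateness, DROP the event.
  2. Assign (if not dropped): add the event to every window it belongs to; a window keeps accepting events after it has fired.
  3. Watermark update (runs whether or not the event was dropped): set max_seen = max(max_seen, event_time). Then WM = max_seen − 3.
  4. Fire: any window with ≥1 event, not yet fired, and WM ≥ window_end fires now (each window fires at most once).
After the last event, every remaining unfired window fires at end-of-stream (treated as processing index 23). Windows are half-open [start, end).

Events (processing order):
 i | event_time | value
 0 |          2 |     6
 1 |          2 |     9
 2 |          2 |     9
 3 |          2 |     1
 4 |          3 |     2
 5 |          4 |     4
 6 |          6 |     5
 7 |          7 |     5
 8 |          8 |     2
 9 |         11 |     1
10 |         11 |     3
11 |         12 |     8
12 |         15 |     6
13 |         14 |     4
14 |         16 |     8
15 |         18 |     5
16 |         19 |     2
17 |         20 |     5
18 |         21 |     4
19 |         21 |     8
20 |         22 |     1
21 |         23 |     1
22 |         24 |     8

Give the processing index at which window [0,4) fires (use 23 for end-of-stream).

i=0 t=2 v=6: → [0,4); WM=-1
i=1 t=2 v=9: → [0,4); WM=-1
i=2 t=2 v=9: → [0,4); WM=-1
i=3 t=2 v=1: → [0,4); WM=-1
i=4 t=3 v=2: → [0,4); WM=0
i=5 t=4 v=4: → [4,8); WM=1
i=6 t=6 v=5: → [4,8); WM=3
i=7 t=7 v=5: → [4,8); WM=4; [0,4) fires=5
i=8 t=8 v=2: → [8,12); WM=5
i=9 t=11 v=1: → [8,12); WM=8; [4,8) fires=3
i=10 t=11 v=3: → [8,12); WM=8
i=11 t=12 v=8: → [12,16); WM=9
i=12 t=15 v=6: → [12,16); WM=12; [8,12) fires=3
i=13 t=14 v=4: → [12,16); WM=12
i=14 t=16 v=8: → [16,20); WM=13
i=15 t=18 v=5: → [16,20); WM=15
i=16 t=19 v=2: → [16,20); WM=16; [12,16) fires=3
i=17 t=20 v=5: → [20,24); WM=17
i=18 t=21 v=4: → [20,24); WM=18
i=19 t=21 v=8: → [20,24); WM=18
i=20 t=22 v=1: → [20,24); WM=19
i=21 t=23 v=1: → [20,24); WM=20; [16,20) fires=3
i=22 t=24 v=8: → [24,28); WM=21

7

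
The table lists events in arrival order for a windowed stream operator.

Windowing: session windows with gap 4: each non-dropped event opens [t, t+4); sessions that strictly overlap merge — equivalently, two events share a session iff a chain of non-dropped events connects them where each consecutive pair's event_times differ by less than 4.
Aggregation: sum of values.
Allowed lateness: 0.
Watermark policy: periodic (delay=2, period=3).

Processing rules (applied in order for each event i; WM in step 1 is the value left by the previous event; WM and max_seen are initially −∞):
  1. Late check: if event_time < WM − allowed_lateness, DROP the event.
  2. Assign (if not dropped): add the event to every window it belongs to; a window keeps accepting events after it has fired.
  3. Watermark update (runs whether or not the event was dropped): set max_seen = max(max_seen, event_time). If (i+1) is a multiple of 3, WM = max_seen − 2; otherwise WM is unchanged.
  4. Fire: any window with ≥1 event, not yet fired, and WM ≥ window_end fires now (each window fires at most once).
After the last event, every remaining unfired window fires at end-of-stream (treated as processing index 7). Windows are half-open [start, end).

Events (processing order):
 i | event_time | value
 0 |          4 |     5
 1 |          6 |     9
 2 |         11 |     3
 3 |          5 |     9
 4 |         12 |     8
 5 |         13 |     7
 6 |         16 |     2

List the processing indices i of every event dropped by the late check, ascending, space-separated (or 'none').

3

i=0 t=4 v=5: → [4,8); WM=−∞
i=1 t=6 v=9: → [4,10); WM=−∞
i=2 t=11 v=3: → [11,15); WM=9
i=3 t=5 v=9: DROP (t<9-0); WM=9
i=4 t=12 v=8: → [11,16); WM=9
i=5 t=13 v=7: → [11,17); WM=11
i=6 t=16 v=2: → [11,20); WM=11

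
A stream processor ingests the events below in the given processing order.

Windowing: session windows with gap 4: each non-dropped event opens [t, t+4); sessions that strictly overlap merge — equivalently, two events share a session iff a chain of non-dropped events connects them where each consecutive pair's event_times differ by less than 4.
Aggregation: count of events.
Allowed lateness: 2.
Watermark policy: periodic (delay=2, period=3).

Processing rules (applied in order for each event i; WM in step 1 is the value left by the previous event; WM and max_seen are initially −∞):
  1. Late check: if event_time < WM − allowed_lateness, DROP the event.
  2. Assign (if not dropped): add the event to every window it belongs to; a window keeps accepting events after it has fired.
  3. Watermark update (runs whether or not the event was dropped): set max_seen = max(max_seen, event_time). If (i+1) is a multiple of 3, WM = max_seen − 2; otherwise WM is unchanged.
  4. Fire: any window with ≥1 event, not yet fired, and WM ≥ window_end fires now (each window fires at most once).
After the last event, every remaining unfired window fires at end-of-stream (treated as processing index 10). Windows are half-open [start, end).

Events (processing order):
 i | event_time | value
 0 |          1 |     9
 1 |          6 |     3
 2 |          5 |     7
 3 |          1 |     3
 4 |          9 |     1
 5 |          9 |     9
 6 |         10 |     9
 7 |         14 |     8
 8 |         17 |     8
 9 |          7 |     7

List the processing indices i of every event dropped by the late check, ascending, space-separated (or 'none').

i=0 t=1 v=9: → [1,5); WM=−∞
i=1 t=6 v=3: → [6,10); WM=−∞
i=2 t=5 v=7: → [5,10); WM=4
i=3 t=1 v=3: DROP (t<4-2); WM=4
i=4 t=9 v=1: → [5,13); WM=4
i=5 t=9 v=9: → [5,13); WM=7
i=6 t=10 v=9: → [5,14); WM=7
i=7 t=14 v=8: → [14,18); WM=7
i=8 t=17 v=8: → [14,21); WM=15
i=9 t=7 v=7: DROP (t<15-2); WM=15

3 9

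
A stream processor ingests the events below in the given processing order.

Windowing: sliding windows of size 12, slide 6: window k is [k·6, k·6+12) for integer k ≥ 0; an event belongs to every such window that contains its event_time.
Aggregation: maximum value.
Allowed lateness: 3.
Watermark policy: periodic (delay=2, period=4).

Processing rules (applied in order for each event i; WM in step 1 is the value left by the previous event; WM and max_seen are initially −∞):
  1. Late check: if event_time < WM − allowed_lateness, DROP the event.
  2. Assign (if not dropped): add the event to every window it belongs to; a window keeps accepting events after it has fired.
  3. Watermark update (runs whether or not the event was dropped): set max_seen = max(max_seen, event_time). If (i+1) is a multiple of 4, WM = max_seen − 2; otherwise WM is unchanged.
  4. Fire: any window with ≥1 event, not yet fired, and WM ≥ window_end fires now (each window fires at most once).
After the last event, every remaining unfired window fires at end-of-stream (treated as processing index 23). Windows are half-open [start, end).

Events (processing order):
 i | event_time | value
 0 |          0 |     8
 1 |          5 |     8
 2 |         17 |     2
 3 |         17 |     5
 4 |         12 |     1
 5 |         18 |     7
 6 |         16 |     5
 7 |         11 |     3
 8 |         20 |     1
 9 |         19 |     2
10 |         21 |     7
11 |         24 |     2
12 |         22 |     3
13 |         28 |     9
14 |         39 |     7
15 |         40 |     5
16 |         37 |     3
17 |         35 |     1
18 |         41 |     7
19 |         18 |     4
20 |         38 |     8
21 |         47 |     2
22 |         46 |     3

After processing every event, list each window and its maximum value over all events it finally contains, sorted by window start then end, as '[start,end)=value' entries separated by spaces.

[0,12)=8 [6,18)=5 [12,24)=7 [18,30)=9 [24,36)=9 [30,42)=8 [36,48)=8 [42,54)=3

i=0 t=0 v=8: → [0,12); WM=−∞
i=1 t=5 v=8: → [0,12); WM=−∞
i=2 t=17 v=2: → [12,24),[6,18); WM=−∞
i=3 t=17 v=5: → [12,24),[6,18); WM=15; [0,12) fires=8
i=4 t=12 v=1: → [12,24),[6,18); WM=15
i=5 t=18 v=7: → [18,30),[12,24); WM=15
i=6 t=16 v=5: → [12,24),[6,18); WM=15
i=7 t=11 v=3: DROP (t<15-3); WM=16
i=8 t=20 v=1: → [18,30),[12,24); WM=16
i=9 t=19 v=2: → [18,30),[12,24); WM=16
i=10 t=21 v=7: → [18,30),[12,24); WM=16
i=11 t=24 v=2: → [24,36),[18,30); WM=22; [6,18) fires=5
i=12 t=22 v=3: → [18,30),[12,24); WM=22
i=13 t=28 v=9: → [24,36),[18,30); WM=22
i=14 t=39 v=7: → [36,48),[30,42); WM=22
i=15 t=40 v=5: → [36,48),[30,42); WM=38; [12,24) fires=7 [18,30) fires=9 [24,36) fires=9
i=16 t=37 v=3: → [36,48),[30,42); WM=38
i=17 t=35 v=1: → [30,42),[24,36); WM=38
i=18 t=41 v=7: → [36,48),[30,42); WM=38
i=19 t=18 v=4: DROP (t<38-3); WM=39
i=20 t=38 v=8: → [36,48),[30,42); WM=39
i=21 t=47 v=2: → [42,54),[36,48); WM=39
i=22 t=46 v=3: → [42,54),[36,48); WM=39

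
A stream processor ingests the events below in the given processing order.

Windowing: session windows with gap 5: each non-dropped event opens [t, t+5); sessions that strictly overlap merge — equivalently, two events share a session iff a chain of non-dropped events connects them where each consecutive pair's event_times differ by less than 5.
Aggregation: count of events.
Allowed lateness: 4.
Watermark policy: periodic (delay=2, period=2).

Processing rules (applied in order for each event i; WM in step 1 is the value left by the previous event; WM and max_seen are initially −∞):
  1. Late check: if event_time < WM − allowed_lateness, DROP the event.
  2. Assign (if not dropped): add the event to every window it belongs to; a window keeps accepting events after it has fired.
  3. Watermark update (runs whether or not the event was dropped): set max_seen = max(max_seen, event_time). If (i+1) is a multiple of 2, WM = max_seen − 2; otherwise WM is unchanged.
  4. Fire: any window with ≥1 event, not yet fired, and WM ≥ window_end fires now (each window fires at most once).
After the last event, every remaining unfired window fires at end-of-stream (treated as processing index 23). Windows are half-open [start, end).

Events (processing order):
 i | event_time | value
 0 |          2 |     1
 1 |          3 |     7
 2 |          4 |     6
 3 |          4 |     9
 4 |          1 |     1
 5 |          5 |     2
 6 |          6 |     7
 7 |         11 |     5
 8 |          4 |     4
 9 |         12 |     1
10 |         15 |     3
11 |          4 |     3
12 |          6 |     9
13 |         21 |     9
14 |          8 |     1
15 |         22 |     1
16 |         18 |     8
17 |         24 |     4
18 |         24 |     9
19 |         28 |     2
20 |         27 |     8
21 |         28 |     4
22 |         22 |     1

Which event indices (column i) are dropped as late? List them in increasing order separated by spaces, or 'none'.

i=0 t=2 v=1: → [2,7); WM=−∞
i=1 t=3 v=7: → [2,8); WM=1
i=2 t=4 v=6: → [2,9); WM=1
i=3 t=4 v=9: → [2,9); WM=2
i=4 t=1 v=1: → [1,9); WM=2
i=5 t=5 v=2: → [1,10); WM=3
i=6 t=6 v=7: → [1,11); WM=3
i=7 t=11 v=5: → [11,16); WM=9
i=8 t=4 v=4: DROP (t<9-4); WM=9
i=9 t=12 v=1: → [11,17); WM=10
i=10 t=15 v=3: → [11,20); WM=10
i=11 t=4 v=3: DROP (t<10-4); WM=13
i=12 t=6 v=9: DROP (t<13-4); WM=13
i=13 t=21 v=9: → [21,26); WM=19
i=14 t=8 v=1: DROP (t<19-4); WM=19
i=15 t=22 v=1: → [21,27); WM=20
i=16 t=18 v=8: → [11,27); WM=20
i=17 t=24 v=4: → [11,29); WM=22
i=18 t=24 v=9: → [11,29); WM=22
i=19 t=28 v=2: → [11,33); WM=26
i=20 t=27 v=8: → [11,33); WM=26
i=21 t=28 v=4: → [11,33); WM=26
i=22 t=22 v=1: → [11,33); WM=26

8 11 12 14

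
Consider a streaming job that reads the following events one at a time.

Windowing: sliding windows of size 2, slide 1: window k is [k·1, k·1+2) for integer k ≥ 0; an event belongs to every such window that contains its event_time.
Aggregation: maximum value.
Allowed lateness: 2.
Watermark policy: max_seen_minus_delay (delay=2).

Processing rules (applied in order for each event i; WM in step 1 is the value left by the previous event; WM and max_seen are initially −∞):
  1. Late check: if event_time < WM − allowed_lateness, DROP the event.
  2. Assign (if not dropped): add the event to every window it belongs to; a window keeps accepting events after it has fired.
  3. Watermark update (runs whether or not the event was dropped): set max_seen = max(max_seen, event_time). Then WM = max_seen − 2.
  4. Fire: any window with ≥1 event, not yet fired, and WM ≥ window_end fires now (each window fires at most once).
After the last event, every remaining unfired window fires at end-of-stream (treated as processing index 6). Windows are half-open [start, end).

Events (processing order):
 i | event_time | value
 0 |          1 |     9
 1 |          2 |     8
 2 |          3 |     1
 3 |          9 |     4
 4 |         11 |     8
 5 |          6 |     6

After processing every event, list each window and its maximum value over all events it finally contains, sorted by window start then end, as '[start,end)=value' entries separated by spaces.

[0,2)=9 [1,3)=9 [2,4)=8 [3,5)=1 [8,10)=4 [9,11)=4 [10,12)=8 [11,13)=8

i=0 t=1 v=9: → [1,3),[0,2); WM=-1
i=1 t=2 v=8: → [2,4),[1,3); WM=0
i=2 t=3 v=1: → [3,5),[2,4); WM=1
i=3 t=9 v=4: → [9,11),[8,10); WM=7; [0,2) fires=9 [1,3) fires=9 [2,4) fires=8 [3,5) fires=1
i=4 t=11 v=8: → [11,13),[10,12); WM=9
i=5 t=6 v=6: DROP (t<9-2); WM=9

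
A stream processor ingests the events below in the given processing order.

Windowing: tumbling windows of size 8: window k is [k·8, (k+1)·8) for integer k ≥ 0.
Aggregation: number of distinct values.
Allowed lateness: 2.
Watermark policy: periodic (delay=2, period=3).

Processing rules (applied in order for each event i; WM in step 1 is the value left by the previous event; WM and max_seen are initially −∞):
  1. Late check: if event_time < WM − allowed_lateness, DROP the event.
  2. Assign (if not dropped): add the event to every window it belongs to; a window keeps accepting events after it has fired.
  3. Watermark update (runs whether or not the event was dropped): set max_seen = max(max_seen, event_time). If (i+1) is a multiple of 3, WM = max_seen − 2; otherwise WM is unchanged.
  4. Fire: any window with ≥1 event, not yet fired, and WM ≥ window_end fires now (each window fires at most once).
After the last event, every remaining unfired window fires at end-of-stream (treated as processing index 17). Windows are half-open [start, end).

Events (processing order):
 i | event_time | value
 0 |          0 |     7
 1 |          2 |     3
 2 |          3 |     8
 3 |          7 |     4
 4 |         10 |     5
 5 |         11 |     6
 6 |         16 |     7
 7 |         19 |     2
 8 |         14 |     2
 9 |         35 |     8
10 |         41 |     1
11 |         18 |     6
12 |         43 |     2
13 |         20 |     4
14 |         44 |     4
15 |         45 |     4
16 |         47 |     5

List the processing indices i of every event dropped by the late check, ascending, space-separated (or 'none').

13

i=0 t=0 v=7: → [0,8); WM=−∞
i=1 t=2 v=3: → [0,8); WM=−∞
i=2 t=3 v=8: → [0,8); WM=1
i=3 t=7 v=4: → [0,8); WM=1
i=4 t=10 v=5: → [8,16); WM=1
i=5 t=11 v=6: → [8,16); WM=9; [0,8) fires=4
i=6 t=16 v=7: → [16,24); WM=9
i=7 t=19 v=2: → [16,24); WM=9
i=8 t=14 v=2: → [8,16); WM=17; [8,16) fires=3
i=9 t=35 v=8: → [32,40); WM=17
i=10 t=41 v=1: → [40,48); WM=17
i=11 t=18 v=6: → [16,24); WM=39; [16,24) fires=3
i=12 t=43 v=2: → [40,48); WM=39
i=13 t=20 v=4: DROP (t<39-2); WM=39
i=14 t=44 v=4: → [40,48); WM=42; [32,40) fires=1
i=15 t=45 v=4: → [40,48); WM=42
i=16 t=47 v=5: → [40,48); WM=42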